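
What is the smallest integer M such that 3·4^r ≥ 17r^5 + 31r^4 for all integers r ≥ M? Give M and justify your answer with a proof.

At r = 9: 786432 < 1207224, so the inequality fails and M ≥ 10. We prove 3·4^r ≥ 17r^5 + 31r^4 for all r ≥ 10.
Base step (r = 10): 3·4^r = 3145728 and 17r^5 + 31r^4 = 2010000, so 3145728 ≥ 2010000.
For the inductive step, assume it holds for an arbitrary k ≥ 10, so 3·4^k ≥ 17k^5 + 31k^4.
Then 3·4^(k + 1) = 4·(3·4^k) ≥ 4·(17k^5 + 31k^4).
Also, for k ≥ 10 we have 4·(17k^5 + 31k^4) ≥ 17(k+1)^5 + 31(k+1)^4, since 4·(17k^5 + 31k^4) − (17(k+1)^5 + 31(k+1)^4) = 51k^5 + 8k^4 - 294k^3 - 356k^2 - 209k - 48, which is nonnegative for all k ≥ 10.
Combining, 3·4^(k + 1) ≥ 17(k+1)^5 + 31(k+1)^4.
This completes the induction.
Hence the smallest such M is 10.

M = 10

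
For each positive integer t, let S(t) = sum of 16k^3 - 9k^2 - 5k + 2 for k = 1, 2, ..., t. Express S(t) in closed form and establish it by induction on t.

We claim S(t) = t(4t^3 + 5t^2 - 3t - 2) for all t ≥ 1.
Base step (t = 1): S(1) = 4, and the closed form gives 4. They agree.
Inductive step: assume the claim holds for t = k, so S(k) = k(4k^3 + 5k^2 - 3k - 2).
Then S(k+1) = S(k) + (16k^3 + 39k^2 + 25k + 4) = (k(4k^3 + 5k^2 - 3k - 2)) + (16k^3 + 39k^2 + 25k + 4).
Simplifying, S(k+1) = (k + 1)(4k^3 + 17k^2 + 19k + 4) = (k+1)(4(k+1)^3 + 5(k+1)^2 - 3(k+1) - 2),
which is the closed form with t = k+1.
By the principle of mathematical induction, the result holds for all t ≥ 1.

S(t) = t(4t^3 + 5t^2 - 3t - 2)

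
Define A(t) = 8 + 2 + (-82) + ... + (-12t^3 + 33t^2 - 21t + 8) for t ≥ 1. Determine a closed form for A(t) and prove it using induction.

We claim A(t) = -t(3t^3 - 5t^2 - 3t - 3) for all t ≥ 1.
When t = 1: A(1) = 8, and the closed form gives 8. They agree.
For the inductive step, assume it holds for an arbitrary i ≥ 1, so A(i) = i(-3i^3 + 5i^2 + 3i + 3).
Then A(i+1) = A(i) + (-12i^3 - 3i^2 + 9i + 8) = (i(-3i^3 + 5i^2 + 3i + 3)) + (-12i^3 - 3i^2 + 9i + 8).
Simplifying, A(i+1) = -(i + 1)(3i^3 + 4i^2 - 4i - 8) = -(i+1)(3(i+1)^3 - 5(i+1)^2 - 3(i+1) - 3),
which is the closed form with t = i+1.
This completes the induction.

A(t) = -t(3t^3 - 5t^2 - 3t - 3)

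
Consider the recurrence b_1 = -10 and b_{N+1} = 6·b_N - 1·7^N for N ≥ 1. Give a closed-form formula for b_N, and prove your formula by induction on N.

b_N = -3·6^(N - 1) - 7^N

Computing the first terms: b_1 = -10, b_2 = -67, b_3 = -451. This suggests b_N = -3·6^(N - 1) - 7^N.
Base case (N = 1): the formula gives -10 = -10 = b_1.
Suppose the result is true for N = k, so b_k = -3·6^(k - 1) - 7^k.
Then b_{k+1} = 6·b_k - 1·7^k = 6·(-3·6^(k - 1) - 7^k) - 1·7^k = -3·6^k - 7^(k + 1) = -3·6^((k+1) - 1) - 7^(k+1),
which is the claimed formula at N = k+1.
This completes the induction.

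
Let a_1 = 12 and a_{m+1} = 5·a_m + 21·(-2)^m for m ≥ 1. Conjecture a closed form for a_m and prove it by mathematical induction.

Computing the first terms: a_1 = 12, a_2 = 18, a_3 = 174. This suggests a_m = -3(-2)^m + 6·5^(m - 1).
When m = 1: the formula gives 12 = 12 = a_1.
Suppose the result is true for m = r, so a_r = -3(-2)^r + 6·5^(r - 1).
Then a_{r+1} = 5·a_r + 21·(-2)^r = 5·(-3(-2)^r + 6·5^(r - 1)) + 21·(-2)^r = -3(-2)^(r + 1) + 6·5^r = -3(-2)^(r+1) + 6·5^((r+1) - 1),
which is the claimed formula at m = r+1.
This completes the induction.

a_m = -3(-2)^m + 6·5^(m - 1)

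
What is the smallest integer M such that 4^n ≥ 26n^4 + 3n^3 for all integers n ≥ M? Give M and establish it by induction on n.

M = 9

At n = 8: 65536 < 108032, so the inequality fails and M ≥ 9. We prove 4^n ≥ 26n^4 + 3n^3 for all n ≥ 9.
For the base case n = 9: 4^n = 262144 and 26n^4 + 3n^3 = 172773, so 262144 ≥ 172773.
Inductive step: suppose the statement holds for some j ≥ 9, so 4^j ≥ 26j^4 + 3j^3.
Then 4^(j + 1) = 4·(4^j) ≥ 4·(26j^4 + 3j^3).
Also, for j ≥ 9 we have 4·(26j^4 + 3j^3) ≥ 26(j+1)^4 + 3(j+1)^3, since 4·(26j^4 + 3j^3) − (26(j+1)^4 + 3(j+1)^3) = 78j^4 - 95j^3 - 165j^2 - 113j - 29, which is nonnegative for all j ≥ 9.
Combining, 4^(j + 1) ≥ 26(j+1)^4 + 3(j+1)^3.
Hence, by induction on n, the claim holds for every n ≥ 9.
Hence the smallest such M is 9.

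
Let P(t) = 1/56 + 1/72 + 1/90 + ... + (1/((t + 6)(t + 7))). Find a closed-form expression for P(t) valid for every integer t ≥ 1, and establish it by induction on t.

We claim P(t) = t/(7(t + 7)) for all t ≥ 1.
Base case (t = 1): P(1) = 1/56, and the closed form gives 1/56. They agree.
For the inductive step, assume it holds for an arbitrary k ≥ 1, so P(k) = k/(7(k + 7)).
Then P(k+1) = P(k) + (1/((k + 7)(k + 8))) = (k/(7(k + 7))) + (1/((k + 7)(k + 8))).
Simplifying, P(k+1) = (k + 1)/(7(k + 8)) = (k+1)/(7((k+1) + 7)),
which is the closed form with t = k+1.
This completes the induction.

P(t) = t/(7(t + 7))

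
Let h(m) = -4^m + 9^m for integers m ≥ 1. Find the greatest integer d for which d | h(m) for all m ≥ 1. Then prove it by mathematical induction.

Computing the first values: h(1) = 5 and h(2) = 65; gcd(5, 65) = 5, so d ≤ 5.
We prove 5 | -4^m + 9^m for all m ≥ 1 by induction on m.
When m = 1: h(1) = 5 = 5·(1), so 5 | h(1).
Inductive step: suppose the statement holds for some r ≥ 1, i.e. 5 | h(r). Then
9^{r+1} − 4^{r+1} = 9·9^r − 4·4^r = 9·(9^r − 4^r) + (5)·4^r. The first term is divisible by 5 by the inductive hypothesis, and the second term (5)·4^r is divisible by 5 since 5 | 5. Hence 5 | h(r+1).
By the principle of mathematical induction, the result holds for all m ≥ 1.
Therefore the largest such d is 5.

d = 5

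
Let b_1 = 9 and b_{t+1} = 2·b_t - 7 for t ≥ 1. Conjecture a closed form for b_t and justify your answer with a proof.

b_t = 2^t + 7

Computing the first terms: b_1 = 9, b_2 = 11, b_3 = 15. This suggests b_t = 2^t + 7.
For the base case t = 1: the formula gives 9 = 9 = b_1.
For the inductive step, assume it holds for an arbitrary r ≥ 1, so b_r = 2^r + 7.
Then b_{r+1} = 2·b_r - 7 = 2·(2^r + 7) - 7 = 2^(r + 1) + 7,
which is the claimed formula at t = r+1.
By induction, the statement is established for all t ≥ 1.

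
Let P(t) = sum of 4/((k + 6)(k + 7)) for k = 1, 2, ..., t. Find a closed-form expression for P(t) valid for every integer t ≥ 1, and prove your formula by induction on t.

P(t) = 4t/(7(t + 7))

We claim P(t) = 4t/(7(t + 7)) for all t ≥ 1.
When t = 1: P(1) = 1/14, and the closed form gives 1/14. They agree.
For the inductive step, assume it holds for an arbitrary k ≥ 1, so P(k) = 4k/(7(k + 7)).
Then P(k+1) = P(k) + (4/((k + 7)(k + 8))) = (4k/(7(k + 7))) + (4/((k + 7)(k + 8))).
Simplifying, P(k+1) = 4(k + 1)/(7(k + 8)) = 4(k+1)/(7((k+1) + 7)),
which is the closed form with t = k+1.
By induction, the statement is established for all t ≥ 1.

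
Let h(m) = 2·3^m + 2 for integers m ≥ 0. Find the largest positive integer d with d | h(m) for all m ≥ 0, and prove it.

Computing the first values: h(0) = 4 and h(1) = 8; gcd(4, 8) = 4, so d ≤ 4.
We prove 4 | 2·3^m + 2 for all m ≥ 0 by induction on m.
When m = 0: h(0) = 4 = 4·(1), so 4 | h(0).
For the inductive step, assume it holds for an arbitrary j ≥ 0, i.e. 4 | h(j). Then
h(j+1) = 2·3^(j+1) + 2 = 3·(2·3^j + 2) - 4 = 3·h(j) - 4. The first term is divisible by 4 by the inductive hypothesis, and -4 is divisible by 4. Hence 4 | h(j+1).
By the principle of mathematical induction, the result holds for all m ≥ 0.
Therefore the largest such d is 4.

d = 4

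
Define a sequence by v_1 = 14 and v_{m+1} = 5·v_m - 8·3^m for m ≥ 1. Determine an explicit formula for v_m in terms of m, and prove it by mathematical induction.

v_m = 4·3^m + 2·5^(m - 1)

Computing the first terms: v_1 = 14, v_2 = 46, v_3 = 158. This suggests v_m = 4·3^m + 2·5^(m - 1).
Base step (m = 1): the formula gives 14 = 14 = v_1.
Suppose the result is true for m = k, so v_k = 4·3^k + 2·5^(k - 1).
Then v_{k+1} = 5·v_k - 8·3^k = 5·(4·3^k + 2·5^(k - 1)) - 8·3^k = 4·3^(k + 1) + 2·5^k = 4·3^(k+1) + 2·5^((k+1) - 1),
which is the claimed formula at m = k+1.
This completes the induction.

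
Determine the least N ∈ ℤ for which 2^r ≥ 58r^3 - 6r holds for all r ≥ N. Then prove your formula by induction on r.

N = 19

At r = 18: 262144 < 338148, so the inequality fails and N ≥ 19. We prove 2^r ≥ 58r^3 - 6r for all r ≥ 19.
When r = 19: 2^r = 524288 and 58r^3 - 6r = 397708, so 524288 ≥ 397708.
For the inductive step, assume it holds for an arbitrary p ≥ 19, so 2^p ≥ 58p^3 - 6p.
Then 2^(p + 1) = 2·(2^p) ≥ 2·(58p^3 - 6p).
Also, for p ≥ 19 we have 2·(58p^3 - 6p) ≥ 58(p+1)^3 - 6(p+1), since 2·(58p^3 - 6p) − (58(p+1)^3 - 6(p+1)) = 58p^3 - 174p^2 - 180p - 52, which is nonnegative for all p ≥ 19.
Combining, 2^(p + 1) ≥ 58(p+1)^3 - 6(p+1).
This completes the induction.
Hence the smallest such N is 19.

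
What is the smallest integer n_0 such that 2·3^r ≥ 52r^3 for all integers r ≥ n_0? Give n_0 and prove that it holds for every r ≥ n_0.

At r = 8: 13122 < 26624, so the inequality fails and n_0 ≥ 9. We prove 2·3^r ≥ 52r^3 for all r ≥ 9.
Base step (r = 9): 2·3^r = 39366 and 52r^3 = 37908, so 39366 ≥ 37908.
For the inductive step, assume it holds for an arbitrary j ≥ 9, so 2·3^j ≥ 52j^3.
Then 2·3^(j + 1) = 3·(2·3^j) ≥ 3·(52j^3).
Also, for j ≥ 9 we have 3·(52j^3) ≥ 52(j+1)^3, since 3 ≥ (1 + 1/j)^3 for all j ≥ 9.
Combining, 2·3^(j + 1) ≥ 52(j+1)^3.
By the principle of mathematical induction, the result holds for all r ≥ 9.
Hence the smallest such n_0 is 9.

n_0 = 9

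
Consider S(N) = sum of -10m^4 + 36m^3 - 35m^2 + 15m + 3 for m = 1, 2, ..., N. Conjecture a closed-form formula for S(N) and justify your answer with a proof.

S(N) = -N(2N^4 - 4N^3 - 3N^2 + N - 5)

We claim S(N) = -N(2N^4 - 4N^3 - 3N^2 + N - 5) for all N ≥ 1.
Base case (N = 1): S(1) = 9, and the closed form gives 9. They agree.
For the inductive step, assume it holds for an arbitrary m ≥ 1, so S(m) = m(-2m^4 + 4m^3 + 3m^2 - m + 5).
Then S(m+1) = S(m) + (-10m^4 - 4m^3 + 13m^2 + 13m + 9) = (m(-2m^4 + 4m^3 + 3m^2 - m + 5)) + (-10m^4 - 4m^3 + 13m^2 + 13m + 9).
Simplifying, S(m+1) = -(m + 1)(2m^4 + 4m^3 - 3m^2 - 9m - 9) = -(m+1)(2(m+1)^4 - 4(m+1)^3 - 3(m+1)^2 + (m+1) - 5),
which is the closed form with N = m+1.
This completes the induction.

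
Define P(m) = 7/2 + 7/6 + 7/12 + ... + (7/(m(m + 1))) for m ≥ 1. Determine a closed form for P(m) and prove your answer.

P(m) = 7m/(m + 1)

We claim P(m) = 7m/(m + 1) for all m ≥ 1.
For the base case m = 1: P(1) = 7/2, and the closed form gives 7/2. They agree.
Suppose the result is true for m = j, so P(j) = 7j/(j + 1).
Then P(j+1) = P(j) + (7/((j + 1)(j + 2))) = (7j/(j + 1)) + (7/((j + 1)(j + 2))).
Simplifying, P(j+1) = 7(j + 1)/(j + 2) = 7(j+1)/((j+1) + 1),
which is the closed form with m = j+1.
By induction, the statement is established for all m ≥ 1.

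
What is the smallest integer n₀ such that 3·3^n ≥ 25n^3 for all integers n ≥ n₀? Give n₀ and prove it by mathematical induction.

At n = 7: 6561 < 8575, so the inequality fails and n₀ ≥ 8. We prove 3·3^n ≥ 25n^3 for all n ≥ 8.
For the base case n = 8: 3·3^n = 19683 and 25n^3 = 12800, so 19683 ≥ 12800.
For the inductive step, assume it holds for an arbitrary m ≥ 8, so 3·3^m ≥ 25m^3.
Then 3·3^(m + 1) = 3·(3·3^m) ≥ 3·(25m^3).
Also, for m ≥ 8 we have 3·(25m^3) ≥ 25(m+1)^3, since 3 ≥ (1 + 1/m)^3 for all m ≥ 8.
Combining, 3·3^(m + 1) ≥ 25(m+1)^3.
Hence, by induction on n, the claim holds for every n ≥ 8.
Hence the smallest such n₀ is 8.

n₀ = 8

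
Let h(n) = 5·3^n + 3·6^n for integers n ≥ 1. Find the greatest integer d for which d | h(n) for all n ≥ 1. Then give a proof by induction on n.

Computing the first values: h(1) = 33 and h(2) = 153; gcd(33, 153) = 3, so d ≤ 3.
We prove 3 | 5·3^n + 3·6^n for all n ≥ 1 by induction on n.
Base case (n = 1): h(1) = 33 = 3·(11), so 3 | h(1).
Inductive step: suppose the statement holds for some k ≥ 1, i.e. 3 | h(k). Then
h(k+1) − 6·h(k) = (5·3^(k+1) + 3·6^(k+1)) − 6·(5·3^k + 3·6^k) = (5)·3^k·(3 − 6) = (-15)·3^k. Since 3 | h(k) by the inductive hypothesis, 3 | 6·h(k); and 3 | -15 since -15 = 3·-5. Therefore 3 | h(k+1).
Hence, by induction on n, the claim holds for every n ≥ 1.
Therefore the largest such d is 3.

d = 3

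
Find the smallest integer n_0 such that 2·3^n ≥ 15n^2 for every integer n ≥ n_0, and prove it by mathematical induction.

At n = 4: 162 < 240, so the inequality fails and n_0 ≥ 5. We prove 2·3^n ≥ 15n^2 for all n ≥ 5.
Base case (n = 5): 2·3^n = 486 and 15n^2 = 375, so 486 ≥ 375.
Suppose the result is true for n = p, so 2·3^p ≥ 15p^2.
Then 2·3^(p + 1) = 3·(2·3^p) ≥ 3·(15p^2).
Also, for p ≥ 5 we have 3·(15p^2) ≥ 15(p+1)^2, since 3 ≥ (1 + 1/p)^2 for all p ≥ 5.
Combining, 2·3^(p + 1) ≥ 15(p+1)^2.
By induction, the statement is established for all n ≥ 5.
Hence the smallest such n_0 is 5.

n_0 = 5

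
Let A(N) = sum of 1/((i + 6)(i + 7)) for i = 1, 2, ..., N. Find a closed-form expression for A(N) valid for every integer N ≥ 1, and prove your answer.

A(N) = N/(7(N + 7))

We claim A(N) = N/(7(N + 7)) for all N ≥ 1.
When N = 1: A(1) = 1/56, and the closed form gives 1/56. They agree.
For the inductive step, assume it holds for an arbitrary i ≥ 1, so A(i) = i/(7(i + 7)).
Then A(i+1) = A(i) + (1/((i + 7)(i + 8))) = (i/(7(i + 7))) + (1/((i + 7)(i + 8))).
Simplifying, A(i+1) = (i + 1)/(7(i + 8)) = (i+1)/(7((i+1) + 7)),
which is the closed form with N = i+1.
Hence, by induction on N, the claim holds for every N ≥ 1.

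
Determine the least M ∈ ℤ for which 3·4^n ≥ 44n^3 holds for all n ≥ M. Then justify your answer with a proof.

M = 6

At n = 5: 3072 < 5500, so the inequality fails and M ≥ 6. We prove 3·4^n ≥ 44n^3 for all n ≥ 6.
Base step (n = 6): 3·4^n = 12288 and 44n^3 = 9504, so 12288 ≥ 9504.
For the inductive step, assume it holds for an arbitrary p ≥ 6, so 3·4^p ≥ 44p^3.
Then 3·4^(p + 1) = 4·(3·4^p) ≥ 4·(44p^3).
Also, for p ≥ 6 we have 4·(44p^3) ≥ 44(p+1)^3, since 4 ≥ (1 + 1/p)^3 for all p ≥ 6.
Combining, 3·4^(p + 1) ≥ 44(p+1)^3.
By induction, the statement is established for all n ≥ 6.
Hence the smallest such M is 6.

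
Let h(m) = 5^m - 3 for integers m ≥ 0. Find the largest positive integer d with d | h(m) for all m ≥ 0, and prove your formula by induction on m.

d = 2

Computing the first values: h(0) = -2 and h(1) = 2; gcd(-2, 2) = 2, so d ≤ 2.
We prove 2 | 5^m - 3 for all m ≥ 0 by induction on m.
For the base case m = 0: h(0) = -2 = 2·(-1), so 2 | h(0).
Suppose the result is true for m = j, i.e. 2 | h(j). Then
h(j+1) = 5^(j+1) - 3 = 5·(5^j - 3) + 12 = 5·h(j) + 12. The first term is divisible by 2 by the inductive hypothesis, and 12 is divisible by 2. Hence 2 | h(j+1).
Hence, by induction on m, the claim holds for every m ≥ 0.
Therefore the largest such d is 2.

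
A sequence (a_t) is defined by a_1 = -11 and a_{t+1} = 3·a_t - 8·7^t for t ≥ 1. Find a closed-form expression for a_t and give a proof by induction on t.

a_t = 3^t - 2·7^t

Computing the first terms: a_1 = -11, a_2 = -89, a_3 = -659. This suggests a_t = 3^t - 2·7^t.
When t = 1: the formula gives -11 = -11 = a_1.
Inductive step: assume the claim holds for t = k, so a_k = 3^k - 2·7^k.
Then a_{k+1} = 3·a_k - 8·7^k = 3·(3^k - 2·7^k) - 8·7^k = 3^(k + 1) - 2·7^(k + 1),
which is the claimed formula at t = k+1.
Hence, by induction on t, the claim holds for every t ≥ 1.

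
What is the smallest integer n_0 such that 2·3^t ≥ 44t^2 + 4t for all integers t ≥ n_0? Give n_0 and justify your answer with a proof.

At t = 6: 1458 < 1608, so the inequality fails and n_0 ≥ 7. We prove 2·3^t ≥ 44t^2 + 4t for all t ≥ 7.
Base step (t = 7): 2·3^t = 4374 and 44t^2 + 4t = 2184, so 4374 ≥ 2184.
Suppose the result is true for t = p, so 2·3^p ≥ 44p^2 + 4p.
Then 2·3^(p + 1) = 3·(2·3^p) ≥ 3·(44p^2 + 4p).
Also, for p ≥ 7 we have 3·(44p^2 + 4p) ≥ 44(p+1)^2 + 4(p+1), since 3·(44p^2 + 4p) − (44(p+1)^2 + 4(p+1)) = 88p^2 - 80p - 48, which is nonnegative for all p ≥ 7.
Combining, 2·3^(p + 1) ≥ 44(p+1)^2 + 4(p+1).
Hence, by induction on t, the claim holds for every t ≥ 7.
Hence the smallest such n_0 is 7.

n_0 = 7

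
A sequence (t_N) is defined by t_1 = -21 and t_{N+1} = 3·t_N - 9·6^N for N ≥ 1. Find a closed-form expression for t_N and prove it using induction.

t_N = -3^N - 3·6^N

Computing the first terms: t_1 = -21, t_2 = -117, t_3 = -675. This suggests t_N = -3^N - 3·6^N.
Base step (N = 1): the formula gives -21 = -21 = t_1.
Inductive step: suppose the statement holds for some p ≥ 1, so t_p = -3^p - 3·6^p.
Then t_{p+1} = 3·t_p - 9·6^p = 3·(-3^p - 3·6^p) - 9·6^p = -3^(p + 1) - 3·6^(p + 1),
which is the claimed formula at N = p+1.
By induction, the statement is established for all N ≥ 1.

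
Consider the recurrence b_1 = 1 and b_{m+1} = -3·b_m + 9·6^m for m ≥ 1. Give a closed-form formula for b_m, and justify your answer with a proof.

Computing the first terms: b_1 = 1, b_2 = 51, b_3 = 171. This suggests b_m = -5(-3)^(m - 1) + 6^m.
When m = 1: the formula gives 1 = 1 = b_1.
For the inductive step, assume it holds for an arbitrary i ≥ 1, so b_i = -5(-3)^(i - 1) + 6^i.
Then b_{i+1} = -3·b_i + 9·6^i = -3·(-5(-3)^(i - 1) + 6^i) + 9·6^i = -5(-3)^i + 6^(i + 1) = -5(-3)^((i+1) - 1) + 6^(i+1),
which is the claimed formula at m = i+1.
By induction, the statement is established for all m ≥ 1.

b_m = -5(-3)^(m - 1) + 6^m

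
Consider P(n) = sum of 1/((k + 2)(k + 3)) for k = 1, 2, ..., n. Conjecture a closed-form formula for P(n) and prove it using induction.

P(n) = n/(3(n + 3))

We claim P(n) = n/(3(n + 3)) for all n ≥ 1.
When n = 1: P(1) = 1/12, and the closed form gives 1/12. They agree.
Suppose the result is true for n = k, so P(k) = k/(3(k + 3)).
Then P(k+1) = P(k) + (1/((k + 3)(k + 4))) = (k/(3(k + 3))) + (1/((k + 3)(k + 4))).
Simplifying, P(k+1) = (k + 1)/(3(k + 4)) = (k+1)/(3((k+1) + 3)),
which is the closed form with n = k+1.
By the principle of mathematical induction, the result holds for all n ≥ 1.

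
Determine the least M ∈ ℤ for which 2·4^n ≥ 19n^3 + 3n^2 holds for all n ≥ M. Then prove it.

At n = 5: 2048 < 2450, so the inequality fails and M ≥ 6. We prove 2·4^n ≥ 19n^3 + 3n^2 for all n ≥ 6.
For the base case n = 6: 2·4^n = 8192 and 19n^3 + 3n^2 = 4212, so 8192 ≥ 4212.
Suppose the result is true for n = i, so 2·4^i ≥ 19i^3 + 3i^2.
Then 2·4^(i + 1) = 4·(2·4^i) ≥ 4·(19i^3 + 3i^2).
Also, for i ≥ 6 we have 4·(19i^3 + 3i^2) ≥ 19(i+1)^3 + 3(i+1)^2, since 4·(19i^3 + 3i^2) − (19(i+1)^3 + 3(i+1)^2) = 57i^3 - 48i^2 - 63i - 22, which is nonnegative for all i ≥ 6.
Combining, 2·4^(i + 1) ≥ 19(i+1)^3 + 3(i+1)^2.
This completes the induction.
Hence the smallest such M is 6.

M = 6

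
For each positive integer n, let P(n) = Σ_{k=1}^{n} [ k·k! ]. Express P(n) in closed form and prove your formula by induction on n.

We claim P(n) = (n + 1)! - 1 for all n ≥ 1.
Base step (n = 1): P(1) = 1, and the closed form gives 1. They agree.
For the inductive step, assume it holds for an arbitrary k ≥ 1, so P(k) = (k + 1)! - 1.
Then P(k+1) = P(k) + ((k + 1)(k + 1)!) = ((k + 1)! - 1) + ((k + 1)(k + 1)!).
Simplifying, P(k+1) = ((k+1) + 1)! - 1,
which is the closed form with n = k+1.
This completes the induction.

P(n) = (n + 1)! - 1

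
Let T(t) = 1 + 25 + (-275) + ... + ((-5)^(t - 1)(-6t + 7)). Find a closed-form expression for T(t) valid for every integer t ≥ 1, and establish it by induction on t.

T(t) = (-5)^t(t - 1) + 1

We claim T(t) = (-5)^t(t - 1) + 1 for all t ≥ 1.
Base case (t = 1): T(1) = 1, and the closed form gives 1. They agree.
Inductive step: suppose the statement holds for some m ≥ 1, so T(m) = (-5)^m(m - 1) + 1.
Then T(m+1) = T(m) + ((-5)^m(-6m + 1)) = ((-5)^m(m - 1) + 1) + ((-5)^m(-6m + 1)).
Simplifying, T(m+1) = (-5)^(m + 1)m + 1 = (-5)^(m+1)((m+1) - 1) + 1,
which is the closed form with t = m+1.
By induction, the statement is established for all t ≥ 1.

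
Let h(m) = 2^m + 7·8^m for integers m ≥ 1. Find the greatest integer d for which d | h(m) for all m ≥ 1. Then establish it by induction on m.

d = 2

Computing the first values: h(1) = 58 and h(2) = 452; gcd(58, 452) = 2, so d ≤ 2.
We prove 2 | 2^m + 7·8^m for all m ≥ 1 by induction on m.
When m = 1: h(1) = 58 = 2·(29), so 2 | h(1).
Inductive step: assume the claim holds for m = j, i.e. 2 | h(j). Then
h(j+1) − 8·h(j) = (2^(j+1) + 7·8^(j+1)) − 8·(2^j + 7·8^j) = (1)·2^j·(2 − 8) = (-6)·2^j. Since 2 | h(j) by the inductive hypothesis, 2 | 8·h(j); and 2 | -6 since -6 = 2·-3. Therefore 2 | h(j+1).
By the principle of mathematical induction, the result holds for all m ≥ 1.
Therefore the largest such d is 2.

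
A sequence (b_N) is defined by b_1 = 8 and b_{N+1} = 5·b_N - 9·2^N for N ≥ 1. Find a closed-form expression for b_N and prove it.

Computing the first terms: b_1 = 8, b_2 = 22, b_3 = 74. This suggests b_N = 3·2^N + 2·5^(N - 1).
When N = 1: the formula gives 8 = 8 = b_1.
Inductive step: assume the claim holds for N = j, so b_j = 3·2^j + 2·5^(j - 1).
Then b_{j+1} = 5·b_j - 9·2^j = 5·(3·2^j + 2·5^(j - 1)) - 9·2^j = 3·2^(j + 1) + 2·5^j = 3·2^(j+1) + 2·5^((j+1) - 1),
which is the claimed formula at N = j+1.
This completes the induction.

b_N = 3·2^N + 2·5^(N - 1)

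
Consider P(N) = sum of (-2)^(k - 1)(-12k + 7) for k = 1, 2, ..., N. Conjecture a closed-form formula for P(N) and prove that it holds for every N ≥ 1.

P(N) = (-2)^N(4N - 1) + 1

We claim P(N) = (-2)^N(4N - 1) + 1 for all N ≥ 1.
When N = 1: P(1) = -5, and the closed form gives -5. They agree.
Suppose the result is true for N = k, so P(k) = (-2)^k(4k - 1) + 1.
Then P(k+1) = P(k) + ((-2)^k(-12k - 5)) = ((-2)^k(4k - 1) + 1) + ((-2)^k(-12k - 5)).
Simplifying, P(k+1) = -8(-2)^k·k - 6(-2)^k + 1 = (-2)^(k+1)(4(k+1) - 1) + 1,
which is the closed form with N = k+1.
This completes the induction.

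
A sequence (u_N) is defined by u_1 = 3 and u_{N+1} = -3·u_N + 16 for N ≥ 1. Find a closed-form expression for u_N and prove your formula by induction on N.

Computing the first terms: u_1 = 3, u_2 = 7, u_3 = -5. This suggests u_N = -(-3)^(N - 1) + 4.
Base case (N = 1): the formula gives 3 = 3 = u_1.
Suppose the result is true for N = i, so u_i = -(-3)^(i - 1) + 4.
Then u_{i+1} = -3·u_i + 16 = -3·(-(-3)^(i - 1) + 4) + 16 = -(-3)^i + 4 = -(-3)^((i+1) - 1) + 4,
which is the claimed formula at N = i+1.
Hence, by induction on N, the claim holds for every N ≥ 1.

u_N = -(-3)^(N - 1) + 4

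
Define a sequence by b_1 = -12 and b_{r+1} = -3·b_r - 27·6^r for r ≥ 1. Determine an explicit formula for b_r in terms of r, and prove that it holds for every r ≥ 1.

b_r = -2(-3)^r - 3·6^r

Computing the first terms: b_1 = -12, b_2 = -126, b_3 = -594. This suggests b_r = -2(-3)^r - 3·6^r.
For the base case r = 1: the formula gives -12 = -12 = b_1.
Suppose the result is true for r = p, so b_p = -2(-3)^p - 3·6^p.
Then b_{p+1} = -3·b_p - 27·6^p = -3·(-2(-3)^p - 3·6^p) - 27·6^p = -2(-3)^(p + 1) - 3·6^(p + 1),
which is the claimed formula at r = p+1.
By induction, the statement is established for all r ≥ 1.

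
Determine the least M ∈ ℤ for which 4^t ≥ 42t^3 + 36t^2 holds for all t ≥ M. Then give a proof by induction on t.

At t = 6: 4096 < 10368, so the inequality fails and M ≥ 7. We prove 4^t ≥ 42t^3 + 36t^2 for all t ≥ 7.
When t = 7: 4^t = 16384 and 42t^3 + 36t^2 = 16170, so 16384 ≥ 16170.
Inductive step: assume the claim holds for t = i, so 4^i ≥ 42i^3 + 36i^2.
Then 4^(i + 1) = 4·(4^i) ≥ 4·(42i^3 + 36i^2).
Also, for i ≥ 7 we have 4·(42i^3 + 36i^2) ≥ 42(i+1)^3 + 36(i+1)^2, since 4·(42i^3 + 36i^2) − (42(i+1)^3 + 36(i+1)^2) = 126i^3 - 18i^2 - 198i - 78, which is nonnegative for all i ≥ 7.
Combining, 4^(i + 1) ≥ 42(i+1)^3 + 36(i+1)^2.
By the principle of mathematical induction, the result holds for all t ≥ 7.
Hence the smallest such M is 7.

M = 7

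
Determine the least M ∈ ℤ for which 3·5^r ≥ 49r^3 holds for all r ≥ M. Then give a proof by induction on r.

At r = 4: 1875 < 3136, so the inequality fails and M ≥ 5. We prove 3·5^r ≥ 49r^3 for all r ≥ 5.
For the base case r = 5: 3·5^r = 9375 and 49r^3 = 6125, so 9375 ≥ 6125.
Inductive step: assume the claim holds for r = k, so 3·5^k ≥ 49k^3.
Then 3·5^(k + 1) = 5·(3·5^k) ≥ 5·(49k^3).
Also, for k ≥ 5 we have 5·(49k^3) ≥ 49(k+1)^3, since 5 ≥ (1 + 1/k)^3 for all k ≥ 5.
Combining, 3·5^(k + 1) ≥ 49(k+1)^3.
This completes the induction.
Hence the smallest such M is 5.

M = 5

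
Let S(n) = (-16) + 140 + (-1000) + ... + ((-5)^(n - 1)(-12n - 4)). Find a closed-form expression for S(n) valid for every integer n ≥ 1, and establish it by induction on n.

S(n) = (-5)^n(2n + 1) - 1

We claim S(n) = (-5)^n(2n + 1) - 1 for all n ≥ 1.
For the base case n = 1: S(1) = -16, and the closed form gives -16. They agree.
Suppose the result is true for n = k, so S(k) = (-5)^k(2k + 1) - 1.
Then S(k+1) = S(k) + ((-5)^k(-12k - 16)) = ((-5)^k(2k + 1) - 1) + ((-5)^k(-12k - 16)).
Simplifying, S(k+1) = -10(-5)^k·k - 15(-5)^k - 1 = (-5)^(k+1)(2(k+1) + 1) - 1,
which is the closed form with n = k+1.
By the principle of mathematical induction, the result holds for all n ≥ 1.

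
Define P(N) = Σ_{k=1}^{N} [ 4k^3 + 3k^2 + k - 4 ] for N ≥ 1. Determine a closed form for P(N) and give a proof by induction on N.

We claim P(N) = N(N^3 + 3N^2 + 3N - 3) for all N ≥ 1.
Base step (N = 1): P(1) = 4, and the closed form gives 4. They agree.
For the inductive step, assume it holds for an arbitrary k ≥ 1, so P(k) = k(k^3 + 3k^2 + 3k - 3).
Then P(k+1) = P(k) + (4k^3 + 15k^2 + 19k + 4) = (k(k^3 + 3k^2 + 3k - 3)) + (4k^3 + 15k^2 + 19k + 4).
Simplifying, P(k+1) = (k + 1)(k^3 + 6k^2 + 12k + 4) = (k+1)((k+1)^3 + 3(k+1)^2 + 3(k+1) - 3),
which is the closed form with N = k+1.
This completes the induction.

P(N) = N(N^3 + 3N^2 + 3N - 3)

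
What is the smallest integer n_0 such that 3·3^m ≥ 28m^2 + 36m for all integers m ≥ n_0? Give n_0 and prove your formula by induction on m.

At m = 5: 729 < 880, so the inequality fails and n_0 ≥ 6. We prove 3·3^m ≥ 28m^2 + 36m for all m ≥ 6.
When m = 6: 3·3^m = 2187 and 28m^2 + 36m = 1224, so 2187 ≥ 1224.
Inductive step: suppose the statement holds for some p ≥ 6, so 3·3^p ≥ 28p^2 + 36p.
Then 3·3^(p + 1) = 3·(3·3^p) ≥ 3·(28p^2 + 36p).
Also, for p ≥ 6 we have 3·(28p^2 + 36p) ≥ 28(p+1)^2 + 36(p+1), since 3·(28p^2 + 36p) − (28(p+1)^2 + 36(p+1)) = 56p^2 + 16p - 64, which is nonnegative for all p ≥ 6.
Combining, 3·3^(p + 1) ≥ 28(p+1)^2 + 36(p+1).
Hence, by induction on m, the claim holds for every m ≥ 6.
Hence the smallest such n_0 is 6.

n_0 = 6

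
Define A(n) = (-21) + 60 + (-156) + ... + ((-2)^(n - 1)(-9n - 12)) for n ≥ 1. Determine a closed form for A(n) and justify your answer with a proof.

We claim A(n) = (-2)^n(3n + 5) - 5 for all n ≥ 1.
For the base case n = 1: A(1) = -21, and the closed form gives -21. They agree.
Inductive step: suppose the statement holds for some i ≥ 1, so A(i) = (-2)^i(3i + 5) - 5.
Then A(i+1) = A(i) + ((-2)^i(-9i - 21)) = ((-2)^i(3i + 5) - 5) + ((-2)^i(-9i - 21)).
Simplifying, A(i+1) = -6(-2)^i·i - 16(-2)^i - 5 = (-2)^(i+1)(3(i+1) + 5) - 5,
which is the closed form with n = i+1.
By induction, the statement is established for all n ≥ 1.

A(n) = (-2)^n(3n + 5) - 5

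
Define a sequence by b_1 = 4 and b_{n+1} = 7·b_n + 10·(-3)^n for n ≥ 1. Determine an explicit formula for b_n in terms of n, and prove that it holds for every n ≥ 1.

b_n = -(-3)^n + 7^(n - 1)

Computing the first terms: b_1 = 4, b_2 = -2, b_3 = 76. This suggests b_n = -(-3)^n + 7^(n - 1).
For the base case n = 1: the formula gives 4 = 4 = b_1.
Inductive step: suppose the statement holds for some m ≥ 1, so b_m = -(-3)^m + 7^(m - 1).
Then b_{m+1} = 7·b_m + 10·(-3)^m = 7·(-(-3)^m + 7^(m - 1)) + 10·(-3)^m = -(-3)^(m + 1) + 7^m = -(-3)^(m+1) + 7^((m+1) - 1),
which is the claimed formula at n = m+1.
Hence, by induction on n, the claim holds for every n ≥ 1.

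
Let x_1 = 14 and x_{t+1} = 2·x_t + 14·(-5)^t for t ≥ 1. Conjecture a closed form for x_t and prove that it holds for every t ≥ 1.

x_t = -2(-5)^t + 2^(t + 1)

Computing the first terms: x_1 = 14, x_2 = -42, x_3 = 266. This suggests x_t = -2(-5)^t + 2^(t + 1).
For the base case t = 1: the formula gives 14 = 14 = x_1.
Inductive step: suppose the statement holds for some k ≥ 1, so x_k = -2(-5)^k + 2^(k + 1).
Then x_{k+1} = 2·x_k + 14·(-5)^k = 2·(-2(-5)^k + 2^(k + 1)) + 14·(-5)^k = -2(-5)^(k + 1) + 2^(k + 2) = -2(-5)^(k+1) + 2^((k+1) + 1),
which is the claimed formula at t = k+1.
By the principle of mathematical induction, the result holds for all t ≥ 1.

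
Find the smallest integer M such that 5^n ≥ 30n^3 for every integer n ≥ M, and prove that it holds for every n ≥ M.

At n = 5: 3125 < 3750, so the inequality fails and M ≥ 6. We prove 5^n ≥ 30n^3 for all n ≥ 6.
For the base case n = 6: 5^n = 15625 and 30n^3 = 6480, so 15625 ≥ 6480.
Inductive step: assume the claim holds for n = m, so 5^m ≥ 30m^3.
Then 5^(m + 1) = 5·(5^m) ≥ 5·(30m^3).
Also, for m ≥ 6 we have 5·(30m^3) ≥ 30(m+1)^3, since 5 ≥ (1 + 1/m)^3 for all m ≥ 6.
Combining, 5^(m + 1) ≥ 30(m+1)^3.
Hence, by induction on n, the claim holds for every n ≥ 6.
Hence the smallest such M is 6.

M = 6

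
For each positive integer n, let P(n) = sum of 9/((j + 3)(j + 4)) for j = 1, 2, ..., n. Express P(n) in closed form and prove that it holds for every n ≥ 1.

We claim P(n) = 9n/(4(n + 4)) for all n ≥ 1.
For the base case n = 1: P(1) = 9/20, and the closed form gives 9/20. They agree.
Inductive step: assume the claim holds for n = j, so P(j) = 9j/(4(j + 4)).
Then P(j+1) = P(j) + (9/((j + 4)(j + 5))) = (9j/(4(j + 4))) + (9/((j + 4)(j + 5))).
Simplifying, P(j+1) = 9(j + 1)/(4(j + 5)) = 9(j+1)/(4((j+1) + 4)),
which is the closed form with n = j+1.
By induction, the statement is established for all n ≥ 1.

P(n) = 9n/(4(n + 4))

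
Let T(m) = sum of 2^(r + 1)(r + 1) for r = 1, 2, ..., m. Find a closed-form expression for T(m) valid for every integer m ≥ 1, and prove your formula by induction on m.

T(m) = 2^(m + 2)m

We claim T(m) = 2^(m + 2)m for all m ≥ 1.
For the base case m = 1: T(1) = 8, and the closed form gives 8. They agree.
Inductive step: assume the claim holds for m = r, so T(r) = 2^(r + 2)r.
Then T(r+1) = T(r) + (2^(r + 2)(r + 2)) = (2^(r + 2)r) + (2^(r + 2)(r + 2)).
Simplifying, T(r+1) = 2^(r + 3)(r + 1) = 2^((r+1) + 2)(r+1),
which is the closed form with m = r+1.
Hence, by induction on m, the claim holds for every m ≥ 1.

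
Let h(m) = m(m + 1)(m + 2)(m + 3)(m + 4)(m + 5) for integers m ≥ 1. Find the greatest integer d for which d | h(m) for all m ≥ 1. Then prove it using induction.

Computing the first values: h(1) = 720 and h(2) = 5040; gcd(720, 5040) = 720, so d ≤ 720.
We prove 720 | m(m + 1)(m + 2)(m + 3)(m + 4)(m + 5) for all m ≥ 1 by induction on m.
Base case (m = 1): h(1) = 720 = 720·(1), so 720 | h(1).
Suppose the result is true for m = p, i.e. 720 | h(p). Then
h(p+1) − h(p) = (p+1)·(p+2)·(p+3)·(p+4)·(p+5)·(p+6) − p·(p+1)·(p+2)·(p+3)·(p+4)·(p+5) = (p+1)·(p+2)·(p+3)·(p+4)·(p+5)·[(p+6) − p] = 6·(p+1)·(p+2)·(p+3)·(p+4)·(p+5). The product of 5 consecutive integers is divisible by (5)! = 120, so h(p+1) − h(p) is divisible by 6·120 = 720. By the inductive hypothesis 720 | h(p), hence 720 | h(p+1).
By induction, the statement is established for all m ≥ 1.
Therefore the largest such d is 720.

d = 720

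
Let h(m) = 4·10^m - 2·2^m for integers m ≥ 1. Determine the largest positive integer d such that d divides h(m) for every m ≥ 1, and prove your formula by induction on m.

Computing the first values: h(1) = 36 and h(2) = 392; gcd(36, 392) = 4, so d ≤ 4.
We prove 4 | 4·10^m - 2·2^m for all m ≥ 1 by induction on m.
Base case (m = 1): h(1) = 36 = 4·(9), so 4 | h(1).
Suppose the result is true for m = p, i.e. 4 | h(p). Then
h(p+1) − 10·h(p) = (4·10^(p+1) - 2·2^(p+1)) − 10·(4·10^p - 2·2^p) = (-2)·2^p·(2 − 10) = (16)·2^p. Since 4 | h(p) by the inductive hypothesis, 4 | 10·h(p); and 4 | 16 since 16 = 4·4. Therefore 4 | h(p+1).
By the principle of mathematical induction, the result holds for all m ≥ 1.
Therefore the largest such d is 4.

d = 4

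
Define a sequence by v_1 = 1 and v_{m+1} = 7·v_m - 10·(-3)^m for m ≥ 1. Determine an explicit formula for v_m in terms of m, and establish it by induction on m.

Computing the first terms: v_1 = 1, v_2 = 37, v_3 = 169. This suggests v_m = (-3)^m + 4·7^(m - 1).
For the base case m = 1: the formula gives 1 = 1 = v_1.
For the inductive step, assume it holds for an arbitrary j ≥ 1, so v_j = (-3)^j + 4·7^(j - 1).
Then v_{j+1} = 7·v_j - 10·(-3)^j = 7·((-3)^j + 4·7^(j - 1)) - 10·(-3)^j = (-3)^(j + 1) + 4·7^j = (-3)^(j+1) + 4·7^((j+1) - 1),
which is the claimed formula at m = j+1.
Hence, by induction on m, the claim holds for every m ≥ 1.

v_m = (-3)^m + 4·7^(m - 1)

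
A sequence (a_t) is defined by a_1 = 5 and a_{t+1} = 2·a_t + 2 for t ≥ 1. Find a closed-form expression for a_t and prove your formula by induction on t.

Computing the first terms: a_1 = 5, a_2 = 12, a_3 = 26. This suggests a_t = 7·2^(t - 1) - 2.
For the base case t = 1: the formula gives 5 = 5 = a_1.
Suppose the result is true for t = m, so a_m = 7·2^(m - 1) - 2.
Then a_{m+1} = 2·a_m + 2 = 2·(7·2^(m - 1) - 2) + 2 = 7·2^m - 2 = 7·2^((m+1) - 1) - 2,
which is the claimed formula at t = m+1.
By induction, the statement is established for all t ≥ 1.

a_t = 7·2^(t - 1) - 2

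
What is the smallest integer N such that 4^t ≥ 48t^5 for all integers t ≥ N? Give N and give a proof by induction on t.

N = 12

At t = 11: 4194304 < 7730448, so the inequality fails and N ≥ 12. We prove 4^t ≥ 48t^5 for all t ≥ 12.
When t = 12: 4^t = 16777216 and 48t^5 = 11943936, so 16777216 ≥ 11943936.
Inductive step: assume the claim holds for t = i, so 4^i ≥ 48i^5.
Then 4^(i + 1) = 4·(4^i) ≥ 4·(48i^5).
Also, for i ≥ 12 we have 4·(48i^5) ≥ 48(i+1)^5, since 4 ≥ (1 + 1/i)^5 for all i ≥ 12.
Combining, 4^(i + 1) ≥ 48(i+1)^5.
Hence, by induction on t, the claim holds for every t ≥ 12.
Hence the smallest such N is 12.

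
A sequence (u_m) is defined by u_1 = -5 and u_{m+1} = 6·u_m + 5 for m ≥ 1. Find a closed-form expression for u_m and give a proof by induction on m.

u_m = -4·6^(m - 1) - 1

Computing the first terms: u_1 = -5, u_2 = -25, u_3 = -145. This suggests u_m = -4·6^(m - 1) - 1.
When m = 1: the formula gives -5 = -5 = u_1.
Inductive step: assume the claim holds for m = i, so u_i = -4·6^(i - 1) - 1.
Then u_{i+1} = 6·u_i + 5 = 6·(-4·6^(i - 1) - 1) + 5 = -4·6^i - 1 = -4·6^((i+1) - 1) - 1,
which is the claimed formula at m = i+1.
Hence, by induction on m, the claim holds for every m ≥ 1.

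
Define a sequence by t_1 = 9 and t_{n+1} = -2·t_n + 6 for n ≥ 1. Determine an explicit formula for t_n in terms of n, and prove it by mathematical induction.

Computing the first terms: t_1 = 9, t_2 = -12, t_3 = 30. This suggests t_n = 7(-2)^(n - 1) + 2.
For the base case n = 1: the formula gives 9 = 9 = t_1.
Inductive step: assume the claim holds for n = k, so t_k = 7(-2)^(k - 1) + 2.
Then t_{k+1} = -2·t_k + 6 = -2·(7(-2)^(k - 1) + 2) + 6 = 7(-2)^k + 2 = 7(-2)^((k+1) - 1) + 2,
which is the claimed formula at n = k+1.
Hence, by induction on n, the claim holds for every n ≥ 1.

t_n = 7(-2)^(n - 1) + 2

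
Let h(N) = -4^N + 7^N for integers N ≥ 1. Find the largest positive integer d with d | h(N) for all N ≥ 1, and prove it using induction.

Computing the first values: h(1) = 3 and h(2) = 33; gcd(3, 33) = 3, so d ≤ 3.
We prove 3 | -4^N + 7^N for all N ≥ 1 by induction on N.
Base step (N = 1): h(1) = 3 = 3·(1), so 3 | h(1).
Suppose the result is true for N = j, i.e. 3 | h(j). Then
7^{j+1} − 4^{j+1} = 7·7^j − 4·4^j = 7·(7^j − 4^j) + (3)·4^j. The first term is divisible by 3 by the inductive hypothesis, and the second term (3)·4^j is divisible by 3 since 3 | 3. Hence 3 | h(j+1).
This completes the induction.
Therefore the largest such d is 3.

d = 3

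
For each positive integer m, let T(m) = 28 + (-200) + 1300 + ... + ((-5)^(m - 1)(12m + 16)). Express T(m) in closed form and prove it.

T(m) = -(-5)^m(2m + 3) + 3

We claim T(m) = -(-5)^m(2m + 3) + 3 for all m ≥ 1.
For the base case m = 1: T(1) = 28, and the closed form gives 28. They agree.
Suppose the result is true for m = p, so T(p) = -(-5)^p(2p + 3) + 3.
Then T(p+1) = T(p) + ((-5)^p(12p + 28)) = (-(-5)^p(2p + 3) + 3) + ((-5)^p(12p + 28)).
Simplifying, T(p+1) = 10(-5)^p·p + 25(-5)^p + 3 = -(-5)^(p+1)(2(p+1) + 3) + 3,
which is the closed form with m = p+1.
By the principle of mathematical induction, the result holds for all m ≥ 1.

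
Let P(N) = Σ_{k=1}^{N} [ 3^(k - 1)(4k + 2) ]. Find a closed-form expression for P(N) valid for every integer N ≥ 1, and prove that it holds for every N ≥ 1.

We claim P(N) = 2·3^N·N for all N ≥ 1.
Base step (N = 1): P(1) = 6, and the closed form gives 6. They agree.
Suppose the result is true for N = k, so P(k) = 2·3^k·k.
Then P(k+1) = P(k) + (3^k(4k + 6)) = (2·3^k·k) + (3^k(4k + 6)).
Simplifying, P(k+1) = 6·3^k(k + 1) = 2·3^(k+1)·(k+1),
which is the closed form with N = k+1.
By the principle of mathematical induction, the result holds for all N ≥ 1.

P(N) = 2·3^N·N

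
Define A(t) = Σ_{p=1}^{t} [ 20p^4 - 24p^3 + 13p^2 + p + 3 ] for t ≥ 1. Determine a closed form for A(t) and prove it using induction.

A(t) = t(4t^4 + 4t^3 - t^2 + t + 5)

We claim A(t) = t(4t^4 + 4t^3 - t^2 + t + 5) for all t ≥ 1.
Base step (t = 1): A(1) = 13, and the closed form gives 13. They agree.
Inductive step: suppose the statement holds for some p ≥ 1, so A(p) = p(4p^4 + 4p^3 - p^2 + p + 5).
Then A(p+1) = A(p) + (20p^4 + 56p^3 + 61p^2 + 35p + 13) = (p(4p^4 + 4p^3 - p^2 + p + 5)) + (20p^4 + 56p^3 + 61p^2 + 35p + 13).
Simplifying, A(p+1) = (p + 1)(4p^4 + 20p^3 + 35p^2 + 27p + 13) = (p+1)(4(p+1)^4 + 4(p+1)^3 - (p+1)^2 + (p+1) + 5),
which is the closed form with t = p+1.
By the principle of mathematical induction, the result holds for all t ≥ 1.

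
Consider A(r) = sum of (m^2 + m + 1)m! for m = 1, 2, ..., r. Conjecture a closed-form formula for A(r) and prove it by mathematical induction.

We claim A(r) = (r + 1)(r + 1)! - 1 for all r ≥ 1.
Base case (r = 1): A(1) = 3, and the closed form gives 3. They agree.
Inductive step: suppose the statement holds for some m ≥ 1, so A(m) = (m + 1)(m + 1)! - 1.
Then A(m+1) = A(m) + ((m^2 + 3m + 3)(m + 1)!) = ((m + 1)(m + 1)! - 1) + ((m^2 + 3m + 3)(m + 1)!).
Simplifying, A(m+1) = ((m+1) + 1)((m+1) + 1)! - 1,
which is the closed form with r = m+1.
By the principle of mathematical induction, the result holds for all r ≥ 1.

A(r) = (r + 1)(r + 1)! - 1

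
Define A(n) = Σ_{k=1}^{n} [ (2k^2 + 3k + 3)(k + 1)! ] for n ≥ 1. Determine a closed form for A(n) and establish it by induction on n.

A(n) = (2n + 1)(n + 2)! - 2

We claim A(n) = (2n + 1)(n + 2)! - 2 for all n ≥ 1.
For the base case n = 1: A(1) = 16, and the closed form gives 16. They agree.
Inductive step: suppose the statement holds for some k ≥ 1, so A(k) = (2k + 1)(k + 2)! - 2.
Then A(k+1) = A(k) + ((2k^2 + 7k + 8)(k + 2)!) = ((2k + 1)(k + 2)! - 2) + ((2k^2 + 7k + 8)(k + 2)!).
Simplifying, A(k+1) = (2(k+1) + 1)((k+1) + 2)! - 2,
which is the closed form with n = k+1.
By the principle of mathematical induction, the result holds for all n ≥ 1.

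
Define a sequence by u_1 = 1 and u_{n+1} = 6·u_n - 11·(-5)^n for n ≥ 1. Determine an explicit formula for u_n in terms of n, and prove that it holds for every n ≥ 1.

Computing the first terms: u_1 = 1, u_2 = 61, u_3 = 91. This suggests u_n = (-5)^n + 6^n.
For the base case n = 1: the formula gives 1 = 1 = u_1.
Suppose the result is true for n = m, so u_m = (-5)^m + 6^m.
Then u_{m+1} = 6·u_m - 11·(-5)^m = 6·((-5)^m + 6^m) - 11·(-5)^m = (-5)^(m + 1) + 6^(m + 1),
which is the claimed formula at n = m+1.
This completes the induction.

u_n = (-5)^n + 6^n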